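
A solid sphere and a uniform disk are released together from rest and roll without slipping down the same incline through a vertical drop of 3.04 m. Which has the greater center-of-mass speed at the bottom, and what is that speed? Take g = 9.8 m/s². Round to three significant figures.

the solid sphere, at v ≈ 6.52 m/s

For rolling without slipping, Mgh = ½(1+k)Mv² where k = I/(MR²), so v = √(2gh/(1+k)).
Solid sphere: k = 0.4, giving v = √(2×9.8×3.04/1.4) = 6.524 m/s.
Uniform disk: k = 0.5, giving v = √(2×9.8×3.04/1.5) = 6.303 m/s.
The smaller k wins: the solid sphere, at ≈ 6.52 m/s.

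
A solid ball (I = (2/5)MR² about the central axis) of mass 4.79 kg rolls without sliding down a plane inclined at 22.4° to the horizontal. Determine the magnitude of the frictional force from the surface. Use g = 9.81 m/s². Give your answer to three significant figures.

With I = (2/5)MR², the ratio k = I/(MR²) is 0.4.
Newton's second law down the slope: Mg sinθ − f = Ma. The torque equation fR = Iα (with α = a/R) gives f = kMa.
Combining, a = g sinθ/(1+k) and f = kMa = kMg sinθ/(1+k).
f = 0.4 × 4.79 × 9.81 × sin22.4° / 1.4 ≈ 5.12 N.

f ≈ 5.12 N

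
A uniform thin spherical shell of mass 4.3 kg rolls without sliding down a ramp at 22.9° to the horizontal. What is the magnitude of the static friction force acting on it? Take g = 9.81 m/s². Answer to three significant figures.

With I = (2/3)MR², the ratio k = I/(MR²) is 2/3.
Along the incline Mg sinθ − f = Ma, and torque about the center fR = Iα = kMR²(a/R) gives f = kMa.
Combining, a = g sinθ/(1+k) and f = kMa = kMg sinθ/(1+k).
f = (2/3) × 4.3 × 9.81 × sin22.9° / 1.667 ≈ 6.57 N.

f ≈ 6.57 N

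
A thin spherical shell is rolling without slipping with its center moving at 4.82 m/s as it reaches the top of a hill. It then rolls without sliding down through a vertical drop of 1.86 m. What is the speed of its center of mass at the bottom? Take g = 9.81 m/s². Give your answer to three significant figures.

v ≈ 6.72 m/s

With I = (2/3)MR², the ratio k = I/(MR²) is 2/3.
The rolling condition ω = v/R makes the rotational term ½I(v/R)² = ½kMv², so KE_total = ½(1+k)Mv² = (5/6)Mv².
Energy conservation: (5/6)Mv₀² + Mgh = (5/6)Mv², so v² = v₀² + 2gh/(1+k).
v = √(4.82² + 2×9.81×1.86/1.667) = √45.13 ≈ 6.72 m/s.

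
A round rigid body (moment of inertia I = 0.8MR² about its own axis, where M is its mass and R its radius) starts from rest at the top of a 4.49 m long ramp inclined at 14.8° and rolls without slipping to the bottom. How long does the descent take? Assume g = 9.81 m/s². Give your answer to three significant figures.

The moment of inertia is 0.8MR², giving k ≡ I/(MR²) = 0.8.
Newton's second law down the slope: Mg sinθ − f = Ma. The torque equation fR = Iα (with α = a/R) gives f = kMa.
Hence a = g sinθ/(1+k) = 9.81×sin14.8°/1.8 = 1.392 m/s².
With constant a from rest, t = √(2L/a) = √(2·4.49/1.392) ≈ 2.54 s.

t ≈ 2.54 s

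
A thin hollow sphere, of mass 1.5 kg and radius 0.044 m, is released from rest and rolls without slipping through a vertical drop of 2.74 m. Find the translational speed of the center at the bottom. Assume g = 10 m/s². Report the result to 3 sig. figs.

With I = (2/3)MR², the ratio k = I/(MR²) is 2/3.
Rolling without slipping gives ω = v/R, so the total kinetic energy is ½Mv² + ½Iω² = ½(1+k)Mv² = (5/6)Mv².
Setting Mgh = (5/6)Mv² gives v = √(2gh/(1+k)) = √(2·10·2.74/1.667) ≈ 5.73 m/s.

v ≈ 5.73 m/s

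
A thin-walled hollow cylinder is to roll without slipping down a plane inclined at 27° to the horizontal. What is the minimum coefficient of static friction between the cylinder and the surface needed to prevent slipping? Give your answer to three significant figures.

With I = MR², the ratio k = I/(MR²) is 1.
Translational: Mg sinθ − f = Ma. Rotational about the CM: fR = Iα = kMRa, so f = kMa.
These give a = g sinθ/(1+k) and the required friction f = kMg sinθ/(1+k).
With N = Mg cosθ, the no-slip condition f ≤ μN gives μ_min = f/N = k tanθ/(1+k).
μ_min = 1 × tan27° / 2 ≈ 0.255.

μ_min ≈ 0.255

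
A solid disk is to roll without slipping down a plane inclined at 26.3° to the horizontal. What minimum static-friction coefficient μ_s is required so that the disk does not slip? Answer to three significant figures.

μ_min ≈ 0.165

For this body I = (1/2)MR², i.e. k = I/(MR²) = 0.5.
Newton's second law down the slope: Mg sinθ − f = Ma. The torque equation fR = Iα (with α = a/R) gives f = kMa.
These give a = g sinθ/(1+k) and the required friction f = kMg sinθ/(1+k).
The normal force is N = Mg cosθ, so μ_min = f/N = k tanθ/(1+k).
μ_min = 0.5 × tan26.3° / 1.5 ≈ 0.165.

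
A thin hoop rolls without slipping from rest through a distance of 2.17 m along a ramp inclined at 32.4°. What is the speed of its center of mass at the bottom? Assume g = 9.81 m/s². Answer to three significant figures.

With I = MR², the ratio k = I/(MR²) is 1.
Rolling without slipping gives ω = v/R, so the total kinetic energy is ½Mv² + ½Iω² = ½(1+k)Mv² = Mv².
The vertical drop is h = L sinθ = 2.17 × sin32.4° = 1.163 m.
Energy conservation: Mgh = Mv², so v = √(2gh/(1+k)) = √(2 × 9.81 × 1.163 / 2) ≈ 3.38 m/s.

v ≈ 3.38 m/s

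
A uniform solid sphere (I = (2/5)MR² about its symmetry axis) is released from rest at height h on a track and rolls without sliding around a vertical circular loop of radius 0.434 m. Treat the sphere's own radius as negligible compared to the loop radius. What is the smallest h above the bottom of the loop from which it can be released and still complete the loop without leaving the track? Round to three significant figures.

For this body I = (2/5)MR², i.e. k = I/(MR²) = 0.4.
At the top, contact is just lost when gravity alone supplies the centripetal force: Mg = Mv_top²/r, i.e. v_top² = gr.
With ω = v/R, the kinetic energy at speed v is ½(1+k)Mv² = (7/10)Mv².
Energy conservation from release (height h) to the top (height 2r): Mgh = Mg(2r) + (7/10)M·gr.
Thus h_min = 2r + (1+k)r/2 = r(2 + 1.4/2) = 0.434 × 2.7 ≈ 1.17 m.

h_min ≈ 1.17 m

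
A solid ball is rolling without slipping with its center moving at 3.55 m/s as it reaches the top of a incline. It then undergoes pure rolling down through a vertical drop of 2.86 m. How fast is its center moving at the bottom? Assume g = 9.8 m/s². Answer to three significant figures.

v ≈ 7.26 m/s

The moment of inertia is (2/5)MR², giving k ≡ I/(MR²) = 0.4.
Since it rolls without slipping, ω = v/R and KE = ½Mv² + ½Iω² = ½(1+k)Mv² = (7/10)Mv².
Conserving energy between top and bottom: (7/10)Mv² = (7/10)Mv₀² + Mgh, hence v² = v₀² + 2gh/(1+k).
v = √(3.55² + 2×9.8×2.86/1.4) = √52.64 ≈ 7.26 m/s.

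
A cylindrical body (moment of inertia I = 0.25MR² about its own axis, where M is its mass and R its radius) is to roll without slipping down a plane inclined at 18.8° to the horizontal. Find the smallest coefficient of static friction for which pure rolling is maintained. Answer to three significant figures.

μ_min ≈ 0.0681

Here I = 0.25MR², so the shape factor k = I/(MR²) = 0.25.
Along the incline Mg sinθ − f = Ma, and torque about the center fR = Iα = kMR²(a/R) gives f = kMa.
These give a = g sinθ/(1+k) and the required friction f = kMg sinθ/(1+k).
The normal force is N = Mg cosθ, so μ_min = f/N = k tanθ/(1+k).
μ_min = 0.25 × tan18.8° / 1.25 ≈ 0.0681.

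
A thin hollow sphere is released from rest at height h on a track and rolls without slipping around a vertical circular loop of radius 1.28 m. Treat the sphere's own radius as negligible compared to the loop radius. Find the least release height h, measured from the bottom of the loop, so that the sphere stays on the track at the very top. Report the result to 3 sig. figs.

h_min ≈ 3.63 m

Here I = (2/3)MR², so the shape factor k = I/(MR²) = 2/3.
At the top, contact is just lost when gravity alone supplies the centripetal force: Mg = Mv_top²/r, i.e. v_top² = gr.
With ω = v/R, the kinetic energy at speed v is ½(1+k)Mv² = (5/6)Mv².
Energy conservation from release (height h) to the top (height 2r): Mgh = Mg(2r) + (5/6)M·gr.
Thus h_min = 2r + (1+k)r/2 = r(2 + 1.667/2) = 1.28 × 2.833 ≈ 3.63 m.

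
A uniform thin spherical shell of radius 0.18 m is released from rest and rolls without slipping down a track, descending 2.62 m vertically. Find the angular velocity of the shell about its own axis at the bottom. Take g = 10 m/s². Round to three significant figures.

With I = (2/3)MR², the ratio k = I/(MR²) is 2/3.
Since it rolls without slipping, ω = v/R and KE = ½Mv² + ½Iω² = ½(1+k)Mv² = (5/6)Mv².
Energy conservation Mgh = ½(1+k)Mv² gives v = √(2gh/(1+k)) = √(2 × 10 × 2.62 / 1.667) = 5.607 m/s.
Then ω = v/R = 5.607 / 0.18 ≈ 31.2 rad/s.

ω ≈ 31.2 rad/s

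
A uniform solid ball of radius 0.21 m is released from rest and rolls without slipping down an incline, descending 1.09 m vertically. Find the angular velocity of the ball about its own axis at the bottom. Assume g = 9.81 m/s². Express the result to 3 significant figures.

ω ≈ 18.6 rad/s

For this body I = (2/5)MR², i.e. k = I/(MR²) = 0.4.
Pure rolling means v = ωR; then KE = ½Mv² + ½I(v/R)² = ½(1+k)Mv² = (7/10)Mv².
Energy conservation Mgh = ½(1+k)Mv² gives v = √(2gh/(1+k)) = √(2 × 9.81 × 1.09 / 1.4) = 3.908 m/s.
Then ω = v/R = 3.908 / 0.21 ≈ 18.6 rad/s.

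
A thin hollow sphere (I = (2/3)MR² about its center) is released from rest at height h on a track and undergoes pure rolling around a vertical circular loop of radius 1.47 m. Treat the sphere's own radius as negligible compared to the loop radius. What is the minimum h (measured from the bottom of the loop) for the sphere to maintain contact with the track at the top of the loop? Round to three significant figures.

The moment of inertia is (2/3)MR², giving k ≡ I/(MR²) = 2/3.
At the top, contact is just lost when gravity alone supplies the centripetal force: Mg = Mv_top²/r, i.e. v_top² = gr.
With ω = v/R, the kinetic energy at speed v is ½(1+k)Mv² = (5/6)Mv².
Energy conservation from release (height h) to the top (height 2r): Mgh = Mg(2r) + (5/6)M·gr.
Thus h_min = 2r + (1+k)r/2 = r(2 + 1.667/2) = 1.47 × 2.833 ≈ 4.17 m.

h_min ≈ 4.17 m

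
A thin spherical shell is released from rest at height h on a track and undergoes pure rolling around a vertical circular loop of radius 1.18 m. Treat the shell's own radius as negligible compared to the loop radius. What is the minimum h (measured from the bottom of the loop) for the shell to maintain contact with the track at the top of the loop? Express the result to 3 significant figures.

h_min ≈ 3.34 m

With I = (2/3)MR², the ratio k = I/(MR²) is 2/3.
At the top of the loop, the minimum-contact condition is Mg = Mv_top²/r, so v_top² = gr.
With ω = v/R, the kinetic energy at speed v is ½(1+k)Mv² = (5/6)Mv².
Energy conservation from release (height h) to the top (height 2r): Mgh = Mg(2r) + (5/6)M·gr.
Thus h_min = 2r + (1+k)r/2 = r(2 + 1.667/2) = 1.18 × 2.833 ≈ 3.34 m.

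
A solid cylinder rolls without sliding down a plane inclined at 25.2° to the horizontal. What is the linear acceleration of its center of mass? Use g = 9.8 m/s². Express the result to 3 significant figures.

Here I = (1/2)MR², so the shape factor k = I/(MR²) = 0.5.
Translational: Mg sinθ − f = Ma. Rotational about the CM: fR = Iα = kMRa, so f = kMa.
Eliminating f: Mg sinθ = (1+k)Ma, so a = g sinθ/(1+k) = 9.8 × sin25.2° / 1.5 ≈ 2.78 m/s².

a ≈ 2.78 m/s²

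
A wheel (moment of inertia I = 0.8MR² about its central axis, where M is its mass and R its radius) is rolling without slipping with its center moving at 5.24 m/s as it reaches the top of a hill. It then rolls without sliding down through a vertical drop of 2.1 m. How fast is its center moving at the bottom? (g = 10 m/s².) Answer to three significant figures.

v ≈ 7.13 m/s

For this body I = 0.8MR², i.e. k = I/(MR²) = 0.8.
The rolling condition ω = v/R makes the rotational term ½I(v/R)² = ½kMv², so KE_total = ½(1+k)Mv² = (9/10)Mv².
Energy conservation: (9/10)Mv₀² + Mgh = (9/10)Mv², so v² = v₀² + 2gh/(1+k).
v = √(5.24² + 2×10×2.1/1.8) = √50.79 ≈ 7.13 m/s.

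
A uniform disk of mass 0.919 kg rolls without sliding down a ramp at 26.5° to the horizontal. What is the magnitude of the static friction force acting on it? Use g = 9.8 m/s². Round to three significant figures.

f ≈ 1.34 N

Here I = (1/2)MR², so the shape factor k = I/(MR²) = 0.5.
Translational: Mg sinθ − f = Ma. Rotational about the CM: fR = Iα = kMRa, so f = kMa.
Combining, a = g sinθ/(1+k) and f = kMa = kMg sinθ/(1+k).
f = 0.5 × 0.919 × 9.8 × sin26.5° / 1.5 ≈ 1.34 N.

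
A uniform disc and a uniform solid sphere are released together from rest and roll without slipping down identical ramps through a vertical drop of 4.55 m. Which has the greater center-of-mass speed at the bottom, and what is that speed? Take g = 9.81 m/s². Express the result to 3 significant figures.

For rolling without slipping, Mgh = ½(1+k)Mv² where k = I/(MR²), so v = √(2gh/(1+k)).
Uniform disc: k = 0.5, giving v = √(2×9.81×4.55/1.5) = 7.715 m/s.
Uniform solid sphere: k = 0.4, giving v = √(2×9.81×4.55/1.4) = 7.985 m/s.
The smaller k wins: the uniform solid sphere, at ≈ 7.99 m/s.

the uniform solid sphere, at v ≈ 7.99 m/s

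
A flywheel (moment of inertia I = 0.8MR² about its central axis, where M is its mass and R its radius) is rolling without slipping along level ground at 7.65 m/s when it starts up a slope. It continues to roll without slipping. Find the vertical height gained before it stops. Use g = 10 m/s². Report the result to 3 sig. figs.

With I = 0.8MR², the ratio k = I/(MR²) is 0.8.
Rolling without slipping gives ω = v/R, so the total kinetic energy is ½Mv² + ½Iω² = ½(1+k)Mv² = (9/10)Mv².
All of this converts to potential energy at the highest point: (9/10)Mv₀² = Mgh.
Thus h = (1+k)v₀²/(2g) = 1.8 × 7.65² / (2 × 10) ≈ 5.27 m.

h ≈ 5.27 m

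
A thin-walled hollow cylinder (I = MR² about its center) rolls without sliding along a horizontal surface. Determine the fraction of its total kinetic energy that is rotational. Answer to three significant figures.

fraction ≈ 0.500

With I = MR², the ratio k = I/(MR²) is 1.
Since ω = v/R, the translational part is ½Mv² and the rotational part is ½I(v/R)² = ½kMv²; the total is ½(1+k)Mv².
The rotational fraction is therefore k/(1+k) = 1/2 ≈ 0.500.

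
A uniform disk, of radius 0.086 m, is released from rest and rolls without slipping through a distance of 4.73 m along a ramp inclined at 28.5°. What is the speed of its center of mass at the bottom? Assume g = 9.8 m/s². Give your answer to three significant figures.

For this body I = (1/2)MR², i.e. k = I/(MR²) = 0.5.
Pure rolling means v = ωR; then KE = ½Mv² + ½I(v/R)² = ½(1+k)Mv² = (3/4)Mv².
The vertical drop is h = L sinθ = 4.73 × sin28.5° = 2.257 m.
Setting Mgh = (3/4)Mv² gives v = √(2gh/(1+k)) = √(2·9.8·2.257/1.5) ≈ 5.43 m/s.

v ≈ 5.43 m/s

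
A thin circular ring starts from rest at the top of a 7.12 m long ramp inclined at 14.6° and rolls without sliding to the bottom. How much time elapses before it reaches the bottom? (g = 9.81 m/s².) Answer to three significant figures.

With I = MR², the ratio k = I/(MR²) is 1.
Along the incline Mg sinθ − f = Ma, and torque about the center fR = Iα = kMR²(a/R) gives f = kMa.
Hence a = g sinθ/(1+k) = 9.81×sin14.6°/2 = 1.236 m/s².
With constant a from rest, t = √(2L/a) = √(2·7.12/1.236) ≈ 3.39 s.

t ≈ 3.39 s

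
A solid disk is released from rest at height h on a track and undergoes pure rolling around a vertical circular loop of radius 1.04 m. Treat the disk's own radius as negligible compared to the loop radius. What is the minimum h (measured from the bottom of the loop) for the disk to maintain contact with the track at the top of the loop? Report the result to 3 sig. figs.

h_min ≈ 2.86 m

The moment of inertia is (1/2)MR², giving k ≡ I/(MR²) = 0.5.
At the top, contact is just lost when gravity alone supplies the centripetal force: Mg = Mv_top²/r, i.e. v_top² = gr.
With ω = v/R, the kinetic energy at speed v is ½(1+k)Mv² = (3/4)Mv².
Energy conservation from release (height h) to the top (height 2r): Mgh = Mg(2r) + (3/4)M·gr.
Thus h_min = 2r + (1+k)r/2 = r(2 + 1.5/2) = 1.04 × 2.75 ≈ 2.86 m.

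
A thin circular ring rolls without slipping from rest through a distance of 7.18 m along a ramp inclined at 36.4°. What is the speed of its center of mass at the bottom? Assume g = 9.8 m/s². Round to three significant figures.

The moment of inertia is MR², giving k ≡ I/(MR²) = 1.
Pure rolling means v = ωR; then KE = ½Mv² + ½I(v/R)² = ½(1+k)Mv² = Mv².
The vertical drop is h = L sinθ = 7.18 × sin36.4° = 4.261 m.
Setting Mgh = Mv² gives v = √(2gh/(1+k)) = √(2·9.8·4.261/2) ≈ 6.46 m/s.

v ≈ 6.46 m/s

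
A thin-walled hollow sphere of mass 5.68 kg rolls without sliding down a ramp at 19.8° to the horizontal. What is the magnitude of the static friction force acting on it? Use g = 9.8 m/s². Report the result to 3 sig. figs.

The moment of inertia is (2/3)MR², giving k ≡ I/(MR²) = 2/3.
Translational: Mg sinθ − f = Ma. Rotational about the CM: fR = Iα = kMRa, so f = kMa.
Combining, a = g sinθ/(1+k) and f = kMa = kMg sinθ/(1+k).
f = (2/3) × 5.68 × 9.8 × sin19.8° / 1.667 ≈ 7.54 N.

f ≈ 7.54 N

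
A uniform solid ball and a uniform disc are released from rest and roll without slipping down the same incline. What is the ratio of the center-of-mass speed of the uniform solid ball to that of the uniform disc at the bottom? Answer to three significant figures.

v_ratio ≈ 1.04

Each satisfies Mgh = ½(1+k)Mv² with k = I/(MR²), so v ∝ 1/√(1+k).
For the uniform solid ball k = 0.4; for the uniform disc k = 0.5.
v₁/v₂ = √((1+k₂)/(1+k₁)) = √(1.5/1.4) ≈ 1.04.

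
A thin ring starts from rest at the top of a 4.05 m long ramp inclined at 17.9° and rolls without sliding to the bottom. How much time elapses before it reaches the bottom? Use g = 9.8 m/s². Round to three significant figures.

t ≈ 2.32 s

The moment of inertia is MR², giving k ≡ I/(MR²) = 1.
Newton's second law down the slope: Mg sinθ − f = Ma. The torque equation fR = Iα (with α = a/R) gives f = kMa.
Hence a = g sinθ/(1+k) = 9.8×sin17.9°/2 = 1.506 m/s².
With constant a from rest, t = √(2L/a) = √(2·4.05/1.506) ≈ 2.32 s.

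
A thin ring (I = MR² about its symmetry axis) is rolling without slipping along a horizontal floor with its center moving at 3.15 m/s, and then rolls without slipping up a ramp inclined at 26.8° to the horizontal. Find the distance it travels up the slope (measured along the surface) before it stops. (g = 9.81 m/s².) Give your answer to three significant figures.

Here I = MR², so the shape factor k = I/(MR²) = 1.
Since it rolls without slipping, ω = v/R and KE = ½Mv² + ½Iω² = ½(1+k)Mv² = Mv².
Setting this equal to Mgh gives the vertical rise h = (1+k)v₀²/(2g) = 2×3.15²/(2×9.81) = 1.011 m.
The distance along the slope is d = h/sinθ = 1.011/sin26.8° ≈ 2.24 m.

d ≈ 2.24 m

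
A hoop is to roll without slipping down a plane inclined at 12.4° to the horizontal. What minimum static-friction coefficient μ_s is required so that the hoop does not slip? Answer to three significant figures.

Here I = MR², so the shape factor k = I/(MR²) = 1.
Along the incline Mg sinθ − f = Ma, and torque about the center fR = Iα = kMR²(a/R) gives f = kMa.
These give a = g sinθ/(1+k) and the required friction f = kMg sinθ/(1+k).
With N = Mg cosθ, the no-slip condition f ≤ μN gives μ_min = f/N = k tanθ/(1+k).
μ_min = 1 × tan12.4° / 2 ≈ 0.110.

μ_min ≈ 0.110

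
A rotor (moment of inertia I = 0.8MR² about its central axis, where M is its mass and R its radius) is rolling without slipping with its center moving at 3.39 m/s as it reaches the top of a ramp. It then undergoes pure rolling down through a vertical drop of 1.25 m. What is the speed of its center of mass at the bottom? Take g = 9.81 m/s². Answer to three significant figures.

The moment of inertia is 0.8MR², giving k ≡ I/(MR²) = 0.8.
Since it rolls without slipping, ω = v/R and KE = ½Mv² + ½Iω² = ½(1+k)Mv² = (9/10)Mv².
Energy conservation: (9/10)Mv₀² + Mgh = (9/10)Mv², so v² = v₀² + 2gh/(1+k).
v = √(3.39² + 2×9.81×1.25/1.8) = √25.12 ≈ 5.01 m/s.

v ≈ 5.01 m/s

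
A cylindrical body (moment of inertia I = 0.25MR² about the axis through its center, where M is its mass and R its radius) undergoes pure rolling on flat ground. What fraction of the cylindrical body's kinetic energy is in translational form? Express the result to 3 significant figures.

For this body I = 0.25MR², i.e. k = I/(MR²) = 0.25.
With ω = v/R, KE_trans = ½Mv² and KE_rot = ½Iω² = ½kMv², so KE_total = ½(1+k)Mv².
The translational fraction is therefore 1/(1+k) = 1/1.25 ≈ 0.800.

fraction ≈ 0.800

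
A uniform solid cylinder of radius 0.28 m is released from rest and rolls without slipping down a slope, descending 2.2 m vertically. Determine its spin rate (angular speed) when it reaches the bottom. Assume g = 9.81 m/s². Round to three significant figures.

ω ≈ 19.2 rad/s

For this body I = (1/2)MR², i.e. k = I/(MR²) = 0.5.
Rolling without slipping gives ω = v/R, so the total kinetic energy is ½Mv² + ½Iω² = ½(1+k)Mv² = (3/4)Mv².
Energy conservation Mgh = ½(1+k)Mv² gives v = √(2gh/(1+k)) = √(2 × 9.81 × 2.2 / 1.5) = 5.364 m/s.
The angular speed follows from ω = v/R = 5.364/0.28 ≈ 19.2 rad/s.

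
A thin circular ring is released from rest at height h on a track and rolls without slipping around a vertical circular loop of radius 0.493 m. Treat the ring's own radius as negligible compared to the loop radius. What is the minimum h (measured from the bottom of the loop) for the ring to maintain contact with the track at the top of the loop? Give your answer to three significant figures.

h_min ≈ 1.48 m

For this body I = MR², i.e. k = I/(MR²) = 1.
At the top of the loop, the minimum-contact condition is Mg = Mv_top²/r, so v_top² = gr.
With ω = v/R, the kinetic energy at speed v is ½(1+k)Mv² = Mv².
Energy conservation from release (height h) to the top (height 2r): Mgh = Mg(2r) + M·gr.
Thus h_min = 2r + (1+k)r/2 = r(2 + 2/2) = 0.493 × 3 ≈ 1.48 m.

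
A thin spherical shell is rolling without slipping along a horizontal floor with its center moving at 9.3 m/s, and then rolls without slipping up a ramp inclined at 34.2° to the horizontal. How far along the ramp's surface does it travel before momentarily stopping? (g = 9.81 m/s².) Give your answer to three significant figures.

For this body I = (2/3)MR², i.e. k = I/(MR²) = 2/3.
Rolling without slipping gives ω = v/R, so the total kinetic energy is ½Mv² + ½Iω² = ½(1+k)Mv² = (5/6)Mv².
Setting this equal to Mgh gives the vertical rise h = (1+k)v₀²/(2g) = 1.667×9.3²/(2×9.81) = 7.347 m.
The distance along the slope is d = h/sinθ = 7.347/sin34.2° ≈ 13.1 m.

d ≈ 13.1 m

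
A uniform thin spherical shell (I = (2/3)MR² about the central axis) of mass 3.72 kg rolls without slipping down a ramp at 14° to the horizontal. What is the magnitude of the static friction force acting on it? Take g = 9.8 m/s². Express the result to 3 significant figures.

f ≈ 3.53 N

For this body I = (2/3)MR², i.e. k = I/(MR²) = 2/3.
Translational: Mg sinθ − f = Ma. Rotational about the CM: fR = Iα = kMRa, so f = kMa.
Combining, a = g sinθ/(1+k) and f = kMa = kMg sinθ/(1+k).
f = (2/3) × 3.72 × 9.8 × sin14° / 1.667 ≈ 3.53 N.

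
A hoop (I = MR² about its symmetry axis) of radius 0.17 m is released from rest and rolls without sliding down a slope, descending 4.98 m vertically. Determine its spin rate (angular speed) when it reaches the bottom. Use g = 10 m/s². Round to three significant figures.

ω ≈ 41.5 rad/s

The moment of inertia is MR², giving k ≡ I/(MR²) = 1.
Rolling without slipping gives ω = v/R, so the total kinetic energy is ½Mv² + ½Iω² = ½(1+k)Mv² = Mv².
Energy conservation Mgh = ½(1+k)Mv² gives v = √(2gh/(1+k)) = √(2 × 10 × 4.98 / 2) = 7.057 m/s.
The angular speed follows from ω = v/R = 7.057/0.17 ≈ 41.5 rad/s.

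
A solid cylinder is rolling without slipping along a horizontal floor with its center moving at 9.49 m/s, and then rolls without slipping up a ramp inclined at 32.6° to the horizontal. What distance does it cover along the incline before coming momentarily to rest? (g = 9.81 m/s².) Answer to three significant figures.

d ≈ 12.8 m

The moment of inertia is (1/2)MR², giving k ≡ I/(MR²) = 0.5.
Pure rolling means v = ωR; then KE = ½Mv² + ½I(v/R)² = ½(1+k)Mv² = (3/4)Mv².
Setting this equal to Mgh gives the vertical rise h = (1+k)v₀²/(2g) = 1.5×9.49²/(2×9.81) = 6.885 m.
Along the incline, d = h/sinθ = 6.885/sin32.6° ≈ 12.8 m.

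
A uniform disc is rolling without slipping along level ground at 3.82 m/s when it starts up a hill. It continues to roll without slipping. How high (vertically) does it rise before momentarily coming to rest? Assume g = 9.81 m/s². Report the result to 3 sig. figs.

Here I = (1/2)MR², so the shape factor k = I/(MR²) = 0.5.
Rolling without slipping gives ω = v/R, so the total kinetic energy is ½Mv² + ½Iω² = ½(1+k)Mv² = (3/4)Mv².
At the top the kinetic energy is zero, so (3/4)Mv₀² = Mgh.
Thus h = (1+k)v₀²/(2g) = 1.5 × 3.82² / (2 × 9.81) ≈ 1.12 m.

h ≈ 1.12 m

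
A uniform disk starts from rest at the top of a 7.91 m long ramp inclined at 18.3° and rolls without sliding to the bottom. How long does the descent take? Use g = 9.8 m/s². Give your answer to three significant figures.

t ≈ 2.78 s

Here I = (1/2)MR², so the shape factor k = I/(MR²) = 0.5.
Newton's second law down the slope: Mg sinθ − f = Ma. The torque equation fR = Iα (with α = a/R) gives f = kMa.
Hence a = g sinθ/(1+k) = 9.8×sin18.3°/1.5 = 2.051 m/s².
Starting from rest, L = ½at², so t = √(2L/a) = √(2×7.91/2.051) ≈ 2.78 s.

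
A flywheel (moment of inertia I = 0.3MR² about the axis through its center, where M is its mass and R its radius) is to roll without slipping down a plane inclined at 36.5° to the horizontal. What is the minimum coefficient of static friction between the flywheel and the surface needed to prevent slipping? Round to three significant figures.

With I = 0.3MR², the ratio k = I/(MR²) is 0.3.
Newton's second law down the slope: Mg sinθ − f = Ma. The torque equation fR = Iα (with α = a/R) gives f = kMa.
These give a = g sinθ/(1+k) and the required friction f = kMg sinθ/(1+k).
With N = Mg cosθ, the no-slip condition f ≤ μN gives μ_min = f/N = k tanθ/(1+k).
μ_min = 0.3 × tan36.5° / 1.3 ≈ 0.171.

μ_min ≈ 0.171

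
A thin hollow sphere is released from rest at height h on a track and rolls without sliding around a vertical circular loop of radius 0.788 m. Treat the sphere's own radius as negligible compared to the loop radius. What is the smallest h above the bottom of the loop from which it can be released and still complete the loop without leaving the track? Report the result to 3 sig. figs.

h_min ≈ 2.23 m

For this body I = (2/3)MR², i.e. k = I/(MR²) = 2/3.
At the top of the loop, the minimum-contact condition is Mg = Mv_top²/r, so v_top² = gr.
With ω = v/R, the kinetic energy at speed v is ½(1+k)Mv² = (5/6)Mv².
Energy conservation from release (height h) to the top (height 2r): Mgh = Mg(2r) + (5/6)M·gr.
Thus h_min = 2r + (1+k)r/2 = r(2 + 1.667/2) = 0.788 × 2.833 ≈ 2.23 m.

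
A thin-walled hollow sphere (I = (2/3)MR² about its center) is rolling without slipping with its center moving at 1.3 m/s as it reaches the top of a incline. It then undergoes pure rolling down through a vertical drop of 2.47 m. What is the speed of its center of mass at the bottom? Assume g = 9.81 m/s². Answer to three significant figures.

v ≈ 5.55 m/s

With I = (2/3)MR², the ratio k = I/(MR²) is 2/3.
Rolling without slipping gives ω = v/R, so the total kinetic energy is ½Mv² + ½Iω² = ½(1+k)Mv² = (5/6)Mv².
Conserving energy between top and bottom: (5/6)Mv² = (5/6)Mv₀² + Mgh, hence v² = v₀² + 2gh/(1+k).
v = √(1.3² + 2×9.81×2.47/1.667) = √30.77 ≈ 5.55 m/s.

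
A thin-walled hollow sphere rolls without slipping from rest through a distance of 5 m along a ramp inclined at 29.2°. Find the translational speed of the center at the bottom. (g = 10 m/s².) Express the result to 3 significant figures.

v ≈ 5.41 m/s

Here I = (2/3)MR², so the shape factor k = I/(MR²) = 2/3.
Since it rolls without slipping, ω = v/R and KE = ½Mv² + ½Iω² = ½(1+k)Mv² = (5/6)Mv².
The vertical drop is h = L sinθ = 5 × sin29.2° = 2.439 m.
Energy conservation: Mgh = (5/6)Mv², so v = √(2gh/(1+k)) = √(2 × 10 × 2.439 / 1.667) ≈ 5.41 m/s.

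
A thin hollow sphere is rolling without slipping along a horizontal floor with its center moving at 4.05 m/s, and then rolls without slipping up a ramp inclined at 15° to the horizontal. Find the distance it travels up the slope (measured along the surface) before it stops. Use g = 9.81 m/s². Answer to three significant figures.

With I = (2/3)MR², the ratio k = I/(MR²) is 2/3.
Pure rolling means v = ωR; then KE = ½Mv² + ½I(v/R)² = ½(1+k)Mv² = (5/6)Mv².
Setting this equal to Mgh gives the vertical rise h = (1+k)v₀²/(2g) = 1.667×4.05²/(2×9.81) = 1.393 m.
The distance along the slope is d = h/sinθ = 1.393/sin15° ≈ 5.38 m.

d ≈ 5.38 m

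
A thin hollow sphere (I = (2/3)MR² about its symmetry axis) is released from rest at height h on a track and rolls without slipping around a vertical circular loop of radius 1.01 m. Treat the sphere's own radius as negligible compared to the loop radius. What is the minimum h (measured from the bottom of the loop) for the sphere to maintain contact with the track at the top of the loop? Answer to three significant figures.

h_min ≈ 2.86 m

For this body I = (2/3)MR², i.e. k = I/(MR²) = 2/3.
At the top of the loop, the minimum-contact condition is Mg = Mv_top²/r, so v_top² = gr.
With ω = v/R, the kinetic energy at speed v is ½(1+k)Mv² = (5/6)Mv².
Energy conservation from release (height h) to the top (height 2r): Mgh = Mg(2r) + (5/6)M·gr.
Thus h_min = 2r + (1+k)r/2 = r(2 + 1.667/2) = 1.01 × 2.833 ≈ 2.86 m.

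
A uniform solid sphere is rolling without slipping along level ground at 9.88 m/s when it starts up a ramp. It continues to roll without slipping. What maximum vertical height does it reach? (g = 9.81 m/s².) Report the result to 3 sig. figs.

h ≈ 6.97 m

For this body I = (2/5)MR², i.e. k = I/(MR²) = 0.4.
Since it rolls without slipping, ω = v/R and KE = ½Mv² + ½Iω² = ½(1+k)Mv² = (7/10)Mv².
All of this converts to potential energy at the highest point: (7/10)Mv₀² = Mgh.
Thus h = (1+k)v₀²/(2g) = 1.4 × 9.88² / (2 × 9.81) ≈ 6.97 m.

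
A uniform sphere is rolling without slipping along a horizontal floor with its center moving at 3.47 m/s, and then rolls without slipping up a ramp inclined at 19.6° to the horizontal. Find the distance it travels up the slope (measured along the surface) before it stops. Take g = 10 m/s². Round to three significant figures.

With I = (2/5)MR², the ratio k = I/(MR²) is 0.4.
Pure rolling means v = ωR; then KE = ½Mv² + ½I(v/R)² = ½(1+k)Mv² = (7/10)Mv².
Setting this equal to Mgh gives the vertical rise h = (1+k)v₀²/(2g) = 1.4×3.47²/(2×10) = 0.8429 m.
Along the incline, d = h/sinθ = 0.8429/sin19.6° ≈ 2.51 m.

d ≈ 2.51 m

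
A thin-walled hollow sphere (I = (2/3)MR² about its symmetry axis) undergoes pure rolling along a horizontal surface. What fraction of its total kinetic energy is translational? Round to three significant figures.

The moment of inertia is (2/3)MR², giving k ≡ I/(MR²) = 2/3.
Since ω = v/R, the translational part is ½Mv² and the rotational part is ½I(v/R)² = ½kMv²; the total is ½(1+k)Mv².
The translational fraction is therefore 1/(1+k) = 1/1.667 ≈ 0.600.

fraction ≈ 0.600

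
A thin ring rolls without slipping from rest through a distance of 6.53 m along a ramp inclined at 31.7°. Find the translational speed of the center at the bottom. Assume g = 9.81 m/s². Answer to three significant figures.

v ≈ 5.80 m/s

The moment of inertia is MR², giving k ≡ I/(MR²) = 1.
The rolling condition ω = v/R makes the rotational term ½I(v/R)² = ½kMv², so KE_total = ½(1+k)Mv² = Mv².
The vertical drop is h = L sinθ = 6.53 × sin31.7° = 3.431 m.
Setting Mgh = Mv² gives v = √(2gh/(1+k)) = √(2·9.81·3.431/2) ≈ 5.80 m/s.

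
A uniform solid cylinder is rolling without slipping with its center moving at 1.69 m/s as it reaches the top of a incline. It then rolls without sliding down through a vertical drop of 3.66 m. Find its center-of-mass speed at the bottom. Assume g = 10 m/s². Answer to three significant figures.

v ≈ 7.19 m/s

The moment of inertia is (1/2)MR², giving k ≡ I/(MR²) = 0.5.
Pure rolling means v = ωR; then KE = ½Mv² + ½I(v/R)² = ½(1+k)Mv² = (3/4)Mv².
Conserving energy between top and bottom: (3/4)Mv² = (3/4)Mv₀² + Mgh, hence v² = v₀² + 2gh/(1+k).
v = √(1.69² + 2×10×3.66/1.5) = √51.66 ≈ 7.19 m/s.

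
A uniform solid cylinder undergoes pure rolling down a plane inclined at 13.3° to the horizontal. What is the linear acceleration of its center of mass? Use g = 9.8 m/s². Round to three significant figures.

The moment of inertia is (1/2)MR², giving k ≡ I/(MR²) = 0.5.
Translational: Mg sinθ − f = Ma. Rotational about the CM: fR = Iα = kMRa, so f = kMa.
Eliminating f: Mg sinθ = (1+k)Ma, so a = g sinθ/(1+k) = 9.8 × sin13.3° / 1.5 ≈ 1.50 m/s².

a ≈ 1.50 m/s²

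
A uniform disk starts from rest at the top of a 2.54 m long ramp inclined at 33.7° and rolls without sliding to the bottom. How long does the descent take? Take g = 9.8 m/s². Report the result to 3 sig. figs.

Here I = (1/2)MR², so the shape factor k = I/(MR²) = 0.5.
Translational: Mg sinθ − f = Ma. Rotational about the CM: fR = Iα = kMRa, so f = kMa.
Hence a = g sinθ/(1+k) = 9.8×sin33.7°/1.5 = 3.625 m/s².
With constant a from rest, t = √(2L/a) = √(2·2.54/3.625) ≈ 1.18 s.

t ≈ 1.18 s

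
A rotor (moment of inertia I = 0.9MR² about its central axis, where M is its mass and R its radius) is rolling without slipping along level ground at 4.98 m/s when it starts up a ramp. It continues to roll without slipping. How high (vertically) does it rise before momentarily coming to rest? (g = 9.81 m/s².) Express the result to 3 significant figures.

h ≈ 2.40 m

With I = 0.9MR², the ratio k = I/(MR²) is 0.9.
The rolling condition ω = v/R makes the rotational term ½I(v/R)² = ½kMv², so KE_total = ½(1+k)Mv² = (19/20)Mv².
At the top the kinetic energy is zero, so (19/20)Mv₀² = Mgh.
Thus h = (1+k)v₀²/(2g) = 1.9 × 4.98² / (2 × 9.81) ≈ 2.40 m.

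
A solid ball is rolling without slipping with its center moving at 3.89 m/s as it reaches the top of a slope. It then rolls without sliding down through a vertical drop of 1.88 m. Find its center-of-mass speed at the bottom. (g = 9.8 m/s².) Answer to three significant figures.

v ≈ 6.44 m/s

The moment of inertia is (2/5)MR², giving k ≡ I/(MR²) = 0.4.
Pure rolling means v = ωR; then KE = ½Mv² + ½I(v/R)² = ½(1+k)Mv² = (7/10)Mv².
Conserving energy between top and bottom: (7/10)Mv² = (7/10)Mv₀² + Mgh, hence v² = v₀² + 2gh/(1+k).
v = √(3.89² + 2×9.8×1.88/1.4) = √41.45 ≈ 6.44 m/s.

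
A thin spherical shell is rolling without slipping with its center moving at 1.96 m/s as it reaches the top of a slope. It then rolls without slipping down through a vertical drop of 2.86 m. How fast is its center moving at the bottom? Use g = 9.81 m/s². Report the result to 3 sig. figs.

v ≈ 6.12 m/s

For this body I = (2/3)MR², i.e. k = I/(MR²) = 2/3.
The rolling condition ω = v/R makes the rotational term ½I(v/R)² = ½kMv², so KE_total = ½(1+k)Mv² = (5/6)Mv².
Conserving energy between top and bottom: (5/6)Mv² = (5/6)Mv₀² + Mgh, hence v² = v₀² + 2gh/(1+k).
v = √(1.96² + 2×9.81×2.86/1.667) = √37.51 ≈ 6.12 m/s.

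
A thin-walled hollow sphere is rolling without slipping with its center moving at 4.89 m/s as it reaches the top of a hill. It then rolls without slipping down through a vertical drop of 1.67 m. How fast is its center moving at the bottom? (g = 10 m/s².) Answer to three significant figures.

v ≈ 6.63 m/s

The moment of inertia is (2/3)MR², giving k ≡ I/(MR²) = 2/3.
The rolling condition ω = v/R makes the rotational term ½I(v/R)² = ½kMv², so KE_total = ½(1+k)Mv² = (5/6)Mv².
Energy conservation: (5/6)Mv₀² + Mgh = (5/6)Mv², so v² = v₀² + 2gh/(1+k).
v = √(4.89² + 2×10×1.67/1.667) = √43.95 ≈ 6.63 m/s.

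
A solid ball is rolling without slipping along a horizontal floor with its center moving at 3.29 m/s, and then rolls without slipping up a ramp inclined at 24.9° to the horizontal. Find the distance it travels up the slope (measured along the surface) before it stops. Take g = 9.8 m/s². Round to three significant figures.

d ≈ 1.84 m

The moment of inertia is (2/5)MR², giving k ≡ I/(MR²) = 0.4.
Since it rolls without slipping, ω = v/R and KE = ½Mv² + ½Iω² = ½(1+k)Mv² = (7/10)Mv².
Setting this equal to Mgh gives the vertical rise h = (1+k)v₀²/(2g) = 1.4×3.29²/(2×9.8) = 0.7731 m.
The distance along the slope is d = h/sinθ = 0.7731/sin24.9° ≈ 1.84 m.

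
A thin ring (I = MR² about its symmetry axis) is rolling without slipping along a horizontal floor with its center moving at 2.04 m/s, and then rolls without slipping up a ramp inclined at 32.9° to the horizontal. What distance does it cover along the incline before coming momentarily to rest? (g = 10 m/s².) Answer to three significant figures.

d ≈ 0.766 m

Here I = MR², so the shape factor k = I/(MR²) = 1.
Pure rolling means v = ωR; then KE = ½Mv² + ½I(v/R)² = ½(1+k)Mv² = Mv².
Setting this equal to Mgh gives the vertical rise h = (1+k)v₀²/(2g) = 2×2.04²/(2×10) = 0.4162 m.
Along the incline, d = h/sinθ = 0.4162/sin32.9° ≈ 0.766 m.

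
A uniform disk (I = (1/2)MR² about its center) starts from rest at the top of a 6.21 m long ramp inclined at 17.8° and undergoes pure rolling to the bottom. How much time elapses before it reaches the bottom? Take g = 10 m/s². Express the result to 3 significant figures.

t ≈ 2.47 s

With I = (1/2)MR², the ratio k = I/(MR²) is 0.5.
Along the incline Mg sinθ − f = Ma, and torque about the center fR = Iα = kMR²(a/R) gives f = kMa.
Hence a = g sinθ/(1+k) = 10×sin17.8°/1.5 = 2.038 m/s².
Starting from rest, L = ½at², so t = √(2L/a) = √(2×6.21/2.038) ≈ 2.47 s.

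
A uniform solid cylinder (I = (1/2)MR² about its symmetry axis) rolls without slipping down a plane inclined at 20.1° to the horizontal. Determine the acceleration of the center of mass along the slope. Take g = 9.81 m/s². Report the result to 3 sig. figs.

a ≈ 2.25 m/s²

The moment of inertia is (1/2)MR², giving k ≡ I/(MR²) = 0.5.
Translational: Mg sinθ − f = Ma. Rotational about the CM: fR = Iα = kMRa, so f = kMa.
Eliminating f: Mg sinθ = (1+k)Ma, so a = g sinθ/(1+k) = 9.81 × sin20.1° / 1.5 ≈ 2.25 m/s².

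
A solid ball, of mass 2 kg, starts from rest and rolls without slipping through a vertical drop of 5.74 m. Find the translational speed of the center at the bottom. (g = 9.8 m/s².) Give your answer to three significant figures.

The moment of inertia is (2/5)MR², giving k ≡ I/(MR²) = 0.4.
Rolling without slipping gives ω = v/R, so the total kinetic energy is ½Mv² + ½Iω² = ½(1+k)Mv² = (7/10)Mv².
Energy conservation: Mgh = (7/10)Mv², so v = √(2gh/(1+k)) = √(2 × 9.8 × 5.74 / 1.4) ≈ 8.96 m/s.

v ≈ 8.96 m/s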